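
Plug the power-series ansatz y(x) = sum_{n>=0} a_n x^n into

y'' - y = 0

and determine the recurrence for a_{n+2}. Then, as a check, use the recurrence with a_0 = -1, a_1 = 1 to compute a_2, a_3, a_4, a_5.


Substitute y = sum_n a_n x^n into y'' + (const) y = 0.
y''(x) = sum_{n>=0} (n+2)(n+1) a_{n+2} x^n.
The ODE becomes sum_n [(n+2)(n+1) a_{n+2} - 1 a_n] x^n = 0.
Setting each coefficient to zero gives the recurrence:
  (n+2)(n+1) a_{n+2} - 1 a_n = 0,
  a_{n+2} = 1 / ((n+1)(n+2)) a_n.

Check with a_0 = -1, a_1 = 1 (apply the recurrence for n = 0, 1, 2, 3): a_0 = -1, a_1 = 1, a_2 = -1/2, a_3 = 1/6, a_4 = -1/24, a_5 = 1/120.

a_{n+2} = 1/((n+1)(n+2)) * a_n; check: a_0 = -1, a_1 = 1, a_2 = -1/2, a_3 = 1/6, a_4 = -1/24, a_5 = 1/120


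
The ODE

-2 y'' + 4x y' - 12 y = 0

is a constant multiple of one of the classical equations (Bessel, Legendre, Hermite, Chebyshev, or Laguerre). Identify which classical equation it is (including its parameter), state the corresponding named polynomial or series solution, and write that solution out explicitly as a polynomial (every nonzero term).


All three coefficients share the factor -2; dividing through by -2 gives  y'' - 2x y' + 6 y = 0.
This matches the Hermite equation y'' - 2x y' + 2n y = 0 with 2n = 6, so n = 3; the polynomial solution is H_3(x).
With y = sum_k a_k x^k, matching x^k gives (k+2)(k+1) a_{k+2} = 2(k - n) a_k = 2(k - 3) a_k. The right side vanishes at k = 3, so the series with the parity of 3 terminates at degree 3.
Standard normalization: leading coefficient of H_n is 2^n, so a_3 = 2^3 = 8. Work downward with a_k = (k+1)(k+2) a_{k+2} / (2(k - n)):
  a_1 = (2)(3)(8) / (2(1 - 3)) = 48/(-4) = -12
Hence H_3(x) = 8 x^3 - 12 x.

H_3(x); series = 8 x^3 - 12 x


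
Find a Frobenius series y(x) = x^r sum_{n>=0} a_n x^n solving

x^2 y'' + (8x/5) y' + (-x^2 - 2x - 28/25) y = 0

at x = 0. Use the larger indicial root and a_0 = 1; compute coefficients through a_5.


Write in Frobenius form y'' + (p(x)/x) y' + (q(x)/x^2) y = 0:
  p(x) = 8/5,  q(x) = -x^2 - 2x - 28/25.
Indicial equation: r(r-1) + (8/5) r + (-28/25) = 0 -> roots r_1 = 4/5, r_2 = -7/5.
Take r = r_1 = 4/5. Let y(x) = x^r sum_{n>=0} a_n x^n with a_0 = 1.
Substitute y = x^r sum a_n x^n and match x^{r+n}. The recurrence is
  D(n) a_n - 2 a_{n-1} - 1 a_{n-2} = 0,  where D(n) = (r+n)(r+n-1) + (8/5)(r+n) + (-28/25).
  a_n = [2 a_{n-1} + 1 a_{n-2}] / D(n).
Since the indicial polynomial factors as (r - r_1)(r - r_2), D(n) = (r_1 + n - r_1)(r_1 + n - r_2) = n(n + 11/5).
Evaluating step by step (a_0 = 1):
  n = 1: D(1) = 1(1 + 11/5) = 16/5; numerator = 2(1) = 2; a_1 = (2)/(16/5) = 5/8
  n = 2: D(2) = 2(2 + 11/5) = 42/5; numerator = 2(5/8) + 1(1) = 9/4; a_2 = (9/4)/(42/5) = 15/56
  n = 3: D(3) = 3(3 + 11/5) = 78/5; numerator = 2(15/56) + 1(5/8) = 65/56; a_3 = (65/56)/(78/5) = 25/336
  n = 4: D(4) = 4(4 + 11/5) = 124/5; numerator = 2(25/336) + 1(15/56) = 5/12; a_4 = (5/12)/(124/5) = 25/1488
  n = 5: D(5) = 5(5 + 11/5) = 36; numerator = 2(25/1488) + 1(25/336) = 375/3472; a_5 = (375/3472)/(36) = 125/41664

r = 4/5; a_0 = 1; a_1 = 5/8; a_2 = 15/56; a_3 = 25/336; a_4 = 25/1488; a_5 = 125/41664


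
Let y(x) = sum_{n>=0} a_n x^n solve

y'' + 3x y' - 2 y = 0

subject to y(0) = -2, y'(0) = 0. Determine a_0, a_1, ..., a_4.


Ansatz: y(x) = sum_{n>=0} a_n x^n, so y'(x) = sum_{n>=1} n a_n x^(n-1) and y''(x) = sum_{n>=2} n(n-1) a_n x^(n-2).
Substitute into P(x) y'' + Q(x) y' + R(x) y = 0 with P(x) = 1, Q(x) = 3x, R(x) = -2, and match powers of x.
Initial conditions: a_0 = -2, a_1 = 0.
Setting the coefficient of each power of x to zero and solving order by order (substituting the coefficients already found):
  x^0: 2 a_2 - 2 a_0 = 0  ->  2 a_2 = 2 a_0 = -4  ->  a_2 = -2
  x^1: 6 a_3 + a_1 = 0  ->  6 a_3 = -a_1 = 0  ->  a_3 = 0
  x^2: 12 a_4 + 4 a_2 = 0  ->  12 a_4 = -4 a_2 = 8  ->  a_4 = 2/3
Truncated series: y(x) = -2 - 2 x^2 + (2/3) x^4 + O(x^5).

a_0 = -2; a_1 = 0; a_2 = -2; a_3 = 0; a_4 = 2/3


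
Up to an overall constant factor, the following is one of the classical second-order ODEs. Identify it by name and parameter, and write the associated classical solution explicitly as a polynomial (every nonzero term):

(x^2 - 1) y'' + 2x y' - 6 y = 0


All three coefficients share the factor -1; dividing through by -1 gives  (1 - x^2) y'' - 2x y' + 6 y = 0.
This matches the Legendre equation (1 - x^2) y'' - 2x y' + n(n+1) y = 0 (note the -2x y' term) with n(n+1) = 6, so n = 2; the polynomial solution is P_2(x).
With y = sum_k a_k x^k, matching x^k gives (k+2)(k+1) a_{k+2} = [k(k+1) - n(n+1)] a_k = (k - 2)(k + 3) a_k. The right side vanishes at k = 2, so the series with the parity of 2 terminates at degree 2.
Standard normalization (P_n(1) = 1): leading coefficient (2n)!/(2^n (n!)^2) = 24/(4*4) = 3/2, so a_2 = 3/2. Work downward with a_k = (k+1)(k+2) a_{k+2} / ((k - 2)(k + 3)):
  a_0 = (1)(2)(3/2) / ((0 - 2)(0 + 3)) = 3/(-6) = -1/2
Hence P_2(x) = 3 x^2/2 - 1/2.

P_2(x); series = 3 x^2/2 - 1/2


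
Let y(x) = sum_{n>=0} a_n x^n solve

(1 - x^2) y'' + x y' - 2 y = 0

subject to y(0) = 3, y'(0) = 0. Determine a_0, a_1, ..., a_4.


Ansatz: y(x) = sum_{n>=0} a_n x^n, so y'(x) = sum_{n>=1} n a_n x^(n-1) and y''(x) = sum_{n>=2} n(n-1) a_n x^(n-2).
Substitute into P(x) y'' + Q(x) y' + R(x) y = 0 with P(x) = 1 - x^2, Q(x) = x, R(x) = -2, and match powers of x.
Initial conditions: a_0 = 3, a_1 = 0.
Setting the coefficient of each power of x to zero and solving order by order (substituting the coefficients already found):
  x^0: 2 a_2 - 2 a_0 = 0  ->  2 a_2 = 2 a_0 = 6  ->  a_2 = 3
  x^1: 6 a_3 - a_1 = 0  ->  6 a_3 = a_1 = 0  ->  a_3 = 0
  x^2: 12 a_4 - 2 a_2 = 0  ->  12 a_4 = 2 a_2 = 6  ->  a_4 = 1/2
Truncated series: y(x) = 3 + 3 x^2 + (1/2) x^4 + O(x^5).

a_0 = 3; a_1 = 0; a_2 = 3; a_3 = 0; a_4 = 1/2


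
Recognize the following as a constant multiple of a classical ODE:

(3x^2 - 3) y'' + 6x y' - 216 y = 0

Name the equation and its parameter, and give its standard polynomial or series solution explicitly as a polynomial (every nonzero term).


All three coefficients share the factor -3; dividing through by -3 gives  (1 - x^2) y'' - 2x y' + 72 y = 0.
This matches the Legendre equation (1 - x^2) y'' - 2x y' + n(n+1) y = 0 (note the -2x y' term) with n(n+1) = 72, so n = 8; the polynomial solution is P_8(x).
With y = sum_k a_k x^k, matching x^k gives (k+2)(k+1) a_{k+2} = [k(k+1) - n(n+1)] a_k = (k - 8)(k + 9) a_k. The right side vanishes at k = 8, so the series with the parity of 8 terminates at degree 8.
Standard normalization (P_n(1) = 1): leading coefficient (2n)!/(2^n (n!)^2) = 20922789888000/(256*1625702400) = 6435/128, so a_8 = 6435/128. Work downward with a_k = (k+1)(k+2) a_{k+2} / ((k - 8)(k + 9)):
  a_6 = (7)(8)(6435/128) / ((6 - 8)(6 + 9)) = (45045/16)/(-30) = -3003/32
  a_4 = (5)(6)(-3003/32) / ((4 - 8)(4 + 9)) = (-45045/16)/(-52) = 3465/64
  a_2 = (3)(4)(3465/64) / ((2 - 8)(2 + 9)) = (10395/16)/(-66) = -315/32
  a_0 = (1)(2)(-315/32) / ((0 - 8)(0 + 9)) = (-315/16)/(-72) = 35/128
Hence P_8(x) = 6435 x^8/128 - 3003 x^6/32 + 3465 x^4/64 - 315 x^2/32 + 35/128.

P_8(x); series = 6435 x^8/128 - 3003 x^6/32 + 3465 x^4/64 - 315 x^2/32 + 35/128


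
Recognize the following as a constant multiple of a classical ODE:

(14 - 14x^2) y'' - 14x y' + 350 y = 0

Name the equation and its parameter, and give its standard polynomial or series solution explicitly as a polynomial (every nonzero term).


All three coefficients share the factor 14; dividing through by 14 gives  (1 - x^2) y'' - x y' + 25 y = 0.
This matches the Chebyshev equation (1 - x^2) y'' - x y' + n^2 y = 0 (note the -x y' term, not -2x y') with n^2 = 25, so n = 5; the polynomial solution is T_5(x).
With y = sum_k a_k x^k, matching x^k gives (k+2)(k+1) a_{k+2} = (k^2 - n^2) a_k = (k - 5)(k + 5) a_k. The right side vanishes at k = 5, so the series with the parity of 5 terminates at degree 5.
Standard normalization: leading coefficient of T_n is 2^(n-1), so a_5 = 2^4 = 16. Work downward with a_k = (k+1)(k+2) a_{k+2} / ((k - 5)(k + 5)):
  a_3 = (4)(5)(16) / ((3 - 5)(3 + 5)) = 320/(-16) = -20
  a_1 = (2)(3)(-20) / ((1 - 5)(1 + 5)) = -120/(-24) = 5
Hence T_5(x) = 16 x^5 - 20 x^3 + 5 x.

T_5(x); series = 16 x^5 - 20 x^3 + 5 x


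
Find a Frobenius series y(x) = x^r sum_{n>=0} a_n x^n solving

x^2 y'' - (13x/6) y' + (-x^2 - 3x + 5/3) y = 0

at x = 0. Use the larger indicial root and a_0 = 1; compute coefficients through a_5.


Write in Frobenius form y'' + (p(x)/x) y' + (q(x)/x^2) y = 0:
  p(x) = -13/6,  q(x) = -x^2 - 3x + 5/3.
Indicial equation: r(r-1) + (-13/6) r + (5/3) = 0 -> roots r_1 = 5/2, r_2 = 2/3.
Take r = r_1 = 5/2. Let y(x) = x^r sum_{n>=0} a_n x^n with a_0 = 1.
Substitute y = x^r sum a_n x^n and match x^{r+n}. The recurrence is
  D(n) a_n - 3 a_{n-1} - 1 a_{n-2} = 0,  where D(n) = (r+n)(r+n-1) + (-13/6)(r+n) + (5/3).
  a_n = [3 a_{n-1} + 1 a_{n-2}] / D(n).
Since the indicial polynomial factors as (r - r_1)(r - r_2), D(n) = (r_1 + n - r_1)(r_1 + n - r_2) = n(n + 11/6).
Evaluating step by step (a_0 = 1):
  n = 1: D(1) = 1(1 + 11/6) = 17/6; numerator = 3(1) = 3; a_1 = (3)/(17/6) = 18/17
  n = 2: D(2) = 2(2 + 11/6) = 23/3; numerator = 3(18/17) + 1(1) = 71/17; a_2 = (71/17)/(23/3) = 213/391
  n = 3: D(3) = 3(3 + 11/6) = 29/2; numerator = 3(213/391) + 1(18/17) = 1053/391; a_3 = (1053/391)/(29/2) = 2106/11339
  n = 4: D(4) = 4(4 + 11/6) = 70/3; numerator = 3(2106/11339) + 1(213/391) = 735/667; a_4 = (735/667)/(70/3) = 63/1334
  n = 5: D(5) = 5(5 + 11/6) = 205/6; numerator = 3(63/1334) + 1(2106/11339) = 7425/22678; a_5 = (7425/22678)/(205/6) = 4455/464899

r = 5/2; a_0 = 1; a_1 = 18/17; a_2 = 213/391; a_3 = 2106/11339; a_4 = 63/1334; a_5 = 4455/464899


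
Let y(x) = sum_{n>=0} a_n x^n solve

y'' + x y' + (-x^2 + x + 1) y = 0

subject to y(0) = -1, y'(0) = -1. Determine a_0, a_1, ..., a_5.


Ansatz: y(x) = sum_{n>=0} a_n x^n, so y'(x) = sum_{n>=1} n a_n x^(n-1) and y''(x) = sum_{n>=2} n(n-1) a_n x^(n-2).
Substitute into P(x) y'' + Q(x) y' + R(x) y = 0 with P(x) = 1, Q(x) = x, R(x) = -x^2 + x + 1, and match powers of x.
Initial conditions: a_0 = -1, a_1 = -1.
Setting the coefficient of each power of x to zero and solving order by order (substituting the coefficients already found):
  x^0: 2 a_2 + a_0 = 0  ->  2 a_2 = -a_0 = 1  ->  a_2 = 1/2
  x^1: 6 a_3 + 2 a_1 + a_0 = 0  ->  6 a_3 = -2 a_1 - a_0 = 3  ->  a_3 = 1/2
  x^2: 12 a_4 + 3 a_2 + a_1 - a_0 = 0  ->  12 a_4 = -3 a_2 - a_1 + a_0 = -3/2  ->  a_4 = -1/8
  x^3: 20 a_5 + 4 a_3 + a_2 - a_1 = 0  ->  20 a_5 = -4 a_3 - a_2 + a_1 = -7/2  ->  a_5 = -7/40
Truncated series: y(x) = -1 - x + (1/2) x^2 + (1/2) x^3 - (1/8) x^4 - (7/40) x^5 + O(x^6).

a_0 = -1; a_1 = -1; a_2 = 1/2; a_3 = 1/2; a_4 = -1/8; a_5 = -7/40


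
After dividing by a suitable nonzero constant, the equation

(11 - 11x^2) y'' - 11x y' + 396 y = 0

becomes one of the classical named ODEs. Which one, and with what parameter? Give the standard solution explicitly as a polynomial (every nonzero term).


All three coefficients share the factor 11; dividing through by 11 gives  (1 - x^2) y'' - x y' + 36 y = 0.
This matches the Chebyshev equation (1 - x^2) y'' - x y' + n^2 y = 0 (note the -x y' term, not -2x y') with n^2 = 36, so n = 6; the polynomial solution is T_6(x).
With y = sum_k a_k x^k, matching x^k gives (k+2)(k+1) a_{k+2} = (k^2 - n^2) a_k = (k - 6)(k + 6) a_k. The right side vanishes at k = 6, so the series with the parity of 6 terminates at degree 6.
Standard normalization: leading coefficient of T_n is 2^(n-1), so a_6 = 2^5 = 32. Work downward with a_k = (k+1)(k+2) a_{k+2} / ((k - 6)(k + 6)):
  a_4 = (5)(6)(32) / ((4 - 6)(4 + 6)) = 960/(-20) = -48
  a_2 = (3)(4)(-48) / ((2 - 6)(2 + 6)) = -576/(-32) = 18
  a_0 = (1)(2)(18) / ((0 - 6)(0 + 6)) = 36/(-36) = -1
Hence T_6(x) = 32 x^6 - 48 x^4 + 18 x^2 - 1.

T_6(x); series = 32 x^6 - 48 x^4 + 18 x^2 - 1


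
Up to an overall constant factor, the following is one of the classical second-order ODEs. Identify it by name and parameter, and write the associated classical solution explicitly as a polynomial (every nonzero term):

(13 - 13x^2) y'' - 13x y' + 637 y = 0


All three coefficients share the factor 13; dividing through by 13 gives  (1 - x^2) y'' - x y' + 49 y = 0.
This matches the Chebyshev equation (1 - x^2) y'' - x y' + n^2 y = 0 (note the -x y' term, not -2x y') with n^2 = 49, so n = 7; the polynomial solution is T_7(x).
With y = sum_k a_k x^k, matching x^k gives (k+2)(k+1) a_{k+2} = (k^2 - n^2) a_k = (k - 7)(k + 7) a_k. The right side vanishes at k = 7, so the series with the parity of 7 terminates at degree 7.
Standard normalization: leading coefficient of T_n is 2^(n-1), so a_7 = 2^6 = 64. Work downward with a_k = (k+1)(k+2) a_{k+2} / ((k - 7)(k + 7)):
  a_5 = (6)(7)(64) / ((5 - 7)(5 + 7)) = 2688/(-24) = -112
  a_3 = (4)(5)(-112) / ((3 - 7)(3 + 7)) = -2240/(-40) = 56
  a_1 = (2)(3)(56) / ((1 - 7)(1 + 7)) = 336/(-48) = -7
Hence T_7(x) = 64 x^7 - 112 x^5 + 56 x^3 - 7 x.

T_7(x); series = 64 x^7 - 112 x^5 + 56 x^3 - 7 x


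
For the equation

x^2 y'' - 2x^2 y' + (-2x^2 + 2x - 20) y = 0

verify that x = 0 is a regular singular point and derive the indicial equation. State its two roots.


Divide by x^2 to reach normal form y'' + P_1(x) y' + P_2(x) y = 0 with P_1(x) = -2 and P_2(x) = -2 + 2/x - 20/x^2.
x = 0 is a singular point because the y-coefficient -2 + 2/x - 20/x^2 has a pole at x = 0.
It is a regular singular point because x P_1(x) = p(x) = -2x and x^2 P_2(x) = q(x) = -2x^2 + 2x - 20 are polynomials, hence analytic at x = 0.
p(0) = 0,  q(0) = -20.
Indicial equation: r(r-1) + p(0) r + q(0) = 0, i.e. r^2 + (p(0) - 1) r + q(0) = 0, i.e. r^2 - 1 r - 20 = 0.
Discriminant: (-1)^2 - 4(-20) = 81, so r = (1 ± 9)/2.
Solving: r_1 = 5, r_2 = -4.

indicial: r^2 - 1 r - 20 = 0; roots r_1 = 5, r_2 = -4


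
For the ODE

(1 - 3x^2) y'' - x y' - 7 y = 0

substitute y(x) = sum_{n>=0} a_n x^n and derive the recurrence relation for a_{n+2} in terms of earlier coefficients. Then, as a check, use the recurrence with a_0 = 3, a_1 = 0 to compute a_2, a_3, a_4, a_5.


Substitute y = sum_n a_n x^n.
(1 - 3 x^2) y'' contributes (n+2)(n+1) a_{n+2} - 3 n(n-1) a_n at x^n.
-x y'(x) contributes -n a_n at x^n.
-7 y(x) contributes -7 a_n at x^n.
Matching x^n: (n+2)(n+1) a_{n+2} + (-3 n(n-1) - n - 7) a_n = 0.
Thus a_{n+2} = (3 n(n-1) + n + 7) / ((n+1)(n+2)) * a_n.

Check with a_0 = 3, a_1 = 0 (apply the recurrence for n = 0, 1, 2, 3): a_0 = 3, a_1 = 0, a_2 = 21/2, a_3 = 0, a_4 = 105/8, a_5 = 0.

a_(n+2) = (3 n(n-1) + n + 7) / ((n+1)(n+2)) * a_n; check: a_0 = 3, a_1 = 0, a_2 = 21/2, a_3 = 0, a_4 = 105/8, a_5 = 0


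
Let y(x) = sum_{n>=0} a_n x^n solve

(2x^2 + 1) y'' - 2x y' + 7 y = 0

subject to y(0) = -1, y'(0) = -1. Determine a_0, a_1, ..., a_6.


Ansatz: y(x) = sum_{n>=0} a_n x^n, so y'(x) = sum_{n>=1} n a_n x^(n-1) and y''(x) = sum_{n>=2} n(n-1) a_n x^(n-2).
Substitute into P(x) y'' + Q(x) y' + R(x) y = 0 with P(x) = 2x^2 + 1, Q(x) = -2x, R(x) = 7, and match powers of x.
Initial conditions: a_0 = -1, a_1 = -1.
Setting the coefficient of each power of x to zero and solving order by order (substituting the coefficients already found):
  x^0: 2 a_2 + 7 a_0 = 0  ->  2 a_2 = -7 a_0 = 7  ->  a_2 = 7/2
  x^1: 6 a_3 + 5 a_1 = 0  ->  6 a_3 = -5 a_1 = 5  ->  a_3 = 5/6
  x^2: 12 a_4 + 7 a_2 = 0  ->  12 a_4 = -7 a_2 = -49/2  ->  a_4 = -49/24
  x^3: 20 a_5 + 13 a_3 = 0  ->  20 a_5 = -13 a_3 = -65/6  ->  a_5 = -13/24
  x^4: 30 a_6 + 23 a_4 = 0  ->  30 a_6 = -23 a_4 = 1127/24  ->  a_6 = 1127/720
Truncated series: y(x) = -1 - x + (7/2) x^2 + (5/6) x^3 - (49/24) x^4 - (13/24) x^5 + (1127/720) x^6 + O(x^7).

a_0 = -1; a_1 = -1; a_2 = 7/2; a_3 = 5/6; a_4 = -49/24; a_5 = -13/24; a_6 = 1127/720


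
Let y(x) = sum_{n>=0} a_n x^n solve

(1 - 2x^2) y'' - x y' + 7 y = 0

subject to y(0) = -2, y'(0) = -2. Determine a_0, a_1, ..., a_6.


Ansatz: y(x) = sum_{n>=0} a_n x^n, so y'(x) = sum_{n>=1} n a_n x^(n-1) and y''(x) = sum_{n>=2} n(n-1) a_n x^(n-2).
Substitute into P(x) y'' + Q(x) y' + R(x) y = 0 with P(x) = 1 - 2x^2, Q(x) = -x, R(x) = 7, and match powers of x.
Initial conditions: a_0 = -2, a_1 = -2.
Setting the coefficient of each power of x to zero and solving order by order (substituting the coefficients already found):
  x^0: 2 a_2 + 7 a_0 = 0  ->  2 a_2 = -7 a_0 = 14  ->  a_2 = 7
  x^1: 6 a_3 + 6 a_1 = 0  ->  6 a_3 = -6 a_1 = 12  ->  a_3 = 2
  x^2: 12 a_4 + a_2 = 0  ->  12 a_4 = -a_2 = -7  ->  a_4 = -7/12
  x^3: 20 a_5 - 8 a_3 = 0  ->  20 a_5 = 8 a_3 = 16  ->  a_5 = 4/5
  x^4: 30 a_6 - 21 a_4 = 0  ->  30 a_6 = 21 a_4 = -49/4  ->  a_6 = -49/120
Truncated series: y(x) = -2 - 2 x + 7 x^2 + 2 x^3 - (7/12) x^4 + (4/5) x^5 - (49/120) x^6 + O(x^7).

a_0 = -2; a_1 = -2; a_2 = 7; a_3 = 2; a_4 = -7/12; a_5 = 4/5; a_6 = -49/120


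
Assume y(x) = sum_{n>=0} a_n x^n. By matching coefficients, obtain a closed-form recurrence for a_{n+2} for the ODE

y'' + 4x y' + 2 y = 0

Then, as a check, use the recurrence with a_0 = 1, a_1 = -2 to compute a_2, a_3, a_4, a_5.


Substitute y = sum_n a_n x^n.
y''(x) has coefficient (n+2)(n+1) a_{n+2} at x^n;
4 x y'(x) has coefficient 4 n a_n at x^n (shift);
2 y(x) has coefficient 2 a_n at x^n.
Matching x^n: (n+2)(n+1) a_{n+2} + (4n + 2) a_n = 0.
Thus a_{n+2} = (-4n - 2) / ((n+1)(n+2)) * a_n.

Check with a_0 = 1, a_1 = -2 (apply the recurrence for n = 0, 1, 2, 3): a_0 = 1, a_1 = -2, a_2 = -1, a_3 = 2, a_4 = 5/6, a_5 = -7/5.

a_(n+2) = (-4n - 2) / ((n+1)(n+2)) * a_n; check: a_0 = 1, a_1 = -2, a_2 = -1, a_3 = 2, a_4 = 5/6, a_5 = -7/5


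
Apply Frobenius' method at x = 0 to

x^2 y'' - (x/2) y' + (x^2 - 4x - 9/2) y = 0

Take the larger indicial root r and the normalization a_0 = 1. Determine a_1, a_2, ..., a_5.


Write in Frobenius form y'' + (p(x)/x) y' + (q(x)/x^2) y = 0:
  p(x) = -1/2,  q(x) = x^2 - 4x - 9/2.
Indicial equation: r(r-1) + (-1/2) r + (-9/2) = 0 -> roots r_1 = 3, r_2 = -3/2.
Take r = r_1 = 3. Let y(x) = x^r sum_{n>=0} a_n x^n with a_0 = 1.
Substitute y = x^r sum a_n x^n and match x^{r+n}. The recurrence is
  D(n) a_n - 4 a_{n-1} + 1 a_{n-2} = 0,  where D(n) = (r+n)(r+n-1) + (-1/2)(r+n) + (-9/2).
  a_n = [4 a_{n-1} - 1 a_{n-2}] / D(n).
Since the indicial polynomial factors as (r - r_1)(r - r_2), D(n) = (r_1 + n - r_1)(r_1 + n - r_2) = n(n + 9/2).
Evaluating step by step (a_0 = 1):
  n = 1: D(1) = 1(1 + 9/2) = 11/2; numerator = 4(1) = 4; a_1 = (4)/(11/2) = 8/11
  n = 2: D(2) = 2(2 + 9/2) = 13; numerator = 4(8/11) - 1(1) = 21/11; a_2 = (21/11)/(13) = 21/143
  n = 3: D(3) = 3(3 + 9/2) = 45/2; numerator = 4(21/143) - 1(8/11) = -20/143; a_3 = (-20/143)/(45/2) = -8/1287
  n = 4: D(4) = 4(4 + 9/2) = 34; numerator = 4(-8/1287) - 1(21/143) = -17/99; a_4 = (-17/99)/(34) = -1/198
  n = 5: D(5) = 5(5 + 9/2) = 95/2; numerator = 4(-1/198) - 1(-8/1287) = -2/143; a_5 = (-2/143)/(95/2) = -4/13585

r = 3; a_0 = 1; a_1 = 8/11; a_2 = 21/143; a_3 = -8/1287; a_4 = -1/198; a_5 = -4/13585


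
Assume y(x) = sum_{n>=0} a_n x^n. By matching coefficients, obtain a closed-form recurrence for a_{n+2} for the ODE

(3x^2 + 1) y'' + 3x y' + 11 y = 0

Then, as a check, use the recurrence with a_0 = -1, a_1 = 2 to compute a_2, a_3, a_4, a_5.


Substitute y = sum_n a_n x^n.
(1 + 3 x^2) y'' contributes (n+2)(n+1) a_{n+2} + 3 n(n-1) a_n at x^n.
3 x y'(x) contributes 3 n a_n at x^n.
11 y(x) contributes 11 a_n at x^n.
Matching x^n: (n+2)(n+1) a_{n+2} + (3 n(n-1) + 3 n + 11) a_n = 0.
Thus a_{n+2} = (-3 n(n-1) - 3 n - 11) / ((n+1)(n+2)) * a_n.

Check with a_0 = -1, a_1 = 2 (apply the recurrence for n = 0, 1, 2, 3): a_0 = -1, a_1 = 2, a_2 = 11/2, a_3 = -14/3, a_4 = -253/24, a_5 = 133/15.

a_(n+2) = (-3 n(n-1) - 3 n - 11) / ((n+1)(n+2)) * a_n; check: a_0 = -1, a_1 = 2, a_2 = 11/2, a_3 = -14/3, a_4 = -253/24, a_5 = 133/15


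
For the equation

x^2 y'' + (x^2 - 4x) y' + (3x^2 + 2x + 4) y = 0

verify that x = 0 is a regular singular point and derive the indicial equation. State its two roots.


Divide by x^2 to reach normal form y'' + P_1(x) y' + P_2(x) y = 0 with P_1(x) = 1 - 4/x and P_2(x) = 3 + 2/x + 4/x^2.
x = 0 is a singular point because the y'-coefficient 1 - 4/x has a pole at x = 0 and the y-coefficient 3 + 2/x + 4/x^2 has a pole at x = 0.
It is a regular singular point because x P_1(x) = p(x) = x - 4 and x^2 P_2(x) = q(x) = 3x^2 + 2x + 4 are polynomials, hence analytic at x = 0.
p(0) = -4,  q(0) = 4.
Indicial equation: r(r-1) + p(0) r + q(0) = 0, i.e. r^2 + (p(0) - 1) r + q(0) = 0, i.e. r^2 - 5 r + 4 = 0.
Discriminant: (-5)^2 - 4(4) = 9, so r = (5 ± 3)/2.
Solving: r_1 = 4, r_2 = 1.

indicial: r^2 - 5 r + 4 = 0; roots r_1 = 4, r_2 = 1


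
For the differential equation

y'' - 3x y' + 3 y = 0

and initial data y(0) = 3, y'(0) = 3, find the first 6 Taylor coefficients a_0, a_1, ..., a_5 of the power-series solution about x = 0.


Ansatz: y(x) = sum_{n>=0} a_n x^n, so y'(x) = sum_{n>=1} n a_n x^(n-1) and y''(x) = sum_{n>=2} n(n-1) a_n x^(n-2).
Substitute into P(x) y'' + Q(x) y' + R(x) y = 0 with P(x) = 1, Q(x) = -3x, R(x) = 3, and match powers of x.
Initial conditions: a_0 = 3, a_1 = 3.
Setting the coefficient of each power of x to zero and solving order by order (substituting the coefficients already found):
  x^0: 2 a_2 + 3 a_0 = 0  ->  2 a_2 = -3 a_0 = -9  ->  a_2 = -9/2
  x^1: 6 a_3 = 0  ->  a_3 = 0
  x^2: 12 a_4 - 3 a_2 = 0  ->  12 a_4 = 3 a_2 = -27/2  ->  a_4 = -9/8
  x^3: 20 a_5 - 6 a_3 = 0  ->  20 a_5 = 6 a_3 = 0  ->  a_5 = 0
Truncated series: y(x) = 3 + 3 x - (9/2) x^2 - (9/8) x^4 + O(x^6).

a_0 = 3; a_1 = 3; a_2 = -9/2; a_3 = 0; a_4 = -9/8; a_5 = 0


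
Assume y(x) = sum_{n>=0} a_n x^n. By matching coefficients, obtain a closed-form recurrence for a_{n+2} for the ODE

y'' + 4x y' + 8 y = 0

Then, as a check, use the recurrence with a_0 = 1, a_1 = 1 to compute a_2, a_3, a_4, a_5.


Substitute y = sum_n a_n x^n.
y''(x) has coefficient (n+2)(n+1) a_{n+2} at x^n;
4 x y'(x) has coefficient 4 n a_n at x^n (shift);
8 y(x) has coefficient 8 a_n at x^n.
Matching x^n: (n+2)(n+1) a_{n+2} + (4n + 8) a_n = 0.
Thus a_{n+2} = (-4n - 8) / ((n+1)(n+2)) * a_n.

Check with a_0 = 1, a_1 = 1 (apply the recurrence for n = 0, 1, 2, 3): a_0 = 1, a_1 = 1, a_2 = -4, a_3 = -2, a_4 = 16/3, a_5 = 2.

a_(n+2) = (-4n - 8) / ((n+1)(n+2)) * a_n; check: a_0 = 1, a_1 = 1, a_2 = -4, a_3 = -2, a_4 = 16/3, a_5 = 2


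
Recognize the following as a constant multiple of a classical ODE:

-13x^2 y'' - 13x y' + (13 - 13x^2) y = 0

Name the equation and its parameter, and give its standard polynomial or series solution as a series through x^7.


All three coefficients share the factor -13; dividing through by -13 gives  x^2 y'' + x y' + (x^2 - 1) y = 0.
This matches the Bessel equation x^2 y'' + x y' + (x^2 - nu^2) y = 0 with nu^2 = 1, so nu = 1; the solution bounded at x = 0 is J_1(x).
Frobenius at x = 0: indicial roots ±nu; for r = nu the recurrence k(k + 2nu) c_k = -c_{k-2} gives the standard series J_nu(x) = sum_{k>=0} (-1)^k / (k! (k+nu)!) (x/2)^(2k+nu). Evaluate the first 4 terms:
  k = 0: (-1)^0 / (0! * 1! * 2^1) x^1 = 1/(1*1*2) x^1 = (1/2) x^1
  k = 1: (-1)^1 / (1! * 2! * 2^3) x^3 = -1/(1*2*8) x^3 = (-1/16) x^3
  k = 2: (-1)^2 / (2! * 3! * 2^5) x^5 = 1/(2*6*32) x^5 = (1/384) x^5
  k = 3: (-1)^3 / (3! * 4! * 2^7) x^7 = -1/(6*24*128) x^7 = (-1/18432) x^7
Hence J_1(x) = -x^7/18432 + x^5/384 - x^3/16 + x/2 + ....

J_1(x); series = -x^7/18432 + x^5/384 - x^3/16 + x/2


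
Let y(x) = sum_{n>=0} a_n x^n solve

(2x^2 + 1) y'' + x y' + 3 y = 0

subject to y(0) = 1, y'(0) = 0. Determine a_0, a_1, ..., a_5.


Ansatz: y(x) = sum_{n>=0} a_n x^n, so y'(x) = sum_{n>=1} n a_n x^(n-1) and y''(x) = sum_{n>=2} n(n-1) a_n x^(n-2).
Substitute into P(x) y'' + Q(x) y' + R(x) y = 0 with P(x) = 2x^2 + 1, Q(x) = x, R(x) = 3, and match powers of x.
Initial conditions: a_0 = 1, a_1 = 0.
Setting the coefficient of each power of x to zero and solving order by order (substituting the coefficients already found):
  x^0: 2 a_2 + 3 a_0 = 0  ->  2 a_2 = -3 a_0 = -3  ->  a_2 = -3/2
  x^1: 6 a_3 + 4 a_1 = 0  ->  6 a_3 = -4 a_1 = 0  ->  a_3 = 0
  x^2: 12 a_4 + 9 a_2 = 0  ->  12 a_4 = -9 a_2 = 27/2  ->  a_4 = 9/8
  x^3: 20 a_5 + 18 a_3 = 0  ->  20 a_5 = -18 a_3 = 0  ->  a_5 = 0
Truncated series: y(x) = 1 - (3/2) x^2 + (9/8) x^4 + O(x^6).

a_0 = 1; a_1 = 0; a_2 = -3/2; a_3 = 0; a_4 = 9/8; a_5 = 0


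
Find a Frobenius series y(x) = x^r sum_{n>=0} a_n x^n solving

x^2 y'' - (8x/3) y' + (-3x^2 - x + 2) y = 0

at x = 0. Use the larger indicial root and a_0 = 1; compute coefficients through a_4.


Write in Frobenius form y'' + (p(x)/x) y' + (q(x)/x^2) y = 0:
  p(x) = -8/3,  q(x) = -3x^2 - x + 2.
Indicial equation: r(r-1) + (-8/3) r + (2) = 0 -> roots r_1 = 3, r_2 = 2/3.
Take r = r_1 = 3. Let y(x) = x^r sum_{n>=0} a_n x^n with a_0 = 1.
Substitute y = x^r sum a_n x^n and match x^{r+n}. The recurrence is
  D(n) a_n - 1 a_{n-1} - 3 a_{n-2} = 0,  where D(n) = (r+n)(r+n-1) + (-8/3)(r+n) + (2).
  a_n = [1 a_{n-1} + 3 a_{n-2}] / D(n).
Since the indicial polynomial factors as (r - r_1)(r - r_2), D(n) = (r_1 + n - r_1)(r_1 + n - r_2) = n(n + 7/3).
Evaluating step by step (a_0 = 1):
  n = 1: D(1) = 1(1 + 7/3) = 10/3; numerator = 1(1) = 1; a_1 = (1)/(10/3) = 3/10
  n = 2: D(2) = 2(2 + 7/3) = 26/3; numerator = 1(3/10) + 3(1) = 33/10; a_2 = (33/10)/(26/3) = 99/260
  n = 3: D(3) = 3(3 + 7/3) = 16; numerator = 1(99/260) + 3(3/10) = 333/260; a_3 = (333/260)/(16) = 333/4160
  n = 4: D(4) = 4(4 + 7/3) = 76/3; numerator = 1(333/4160) + 3(99/260) = 1017/832; a_4 = (1017/832)/(76/3) = 3051/63232

r = 3; a_0 = 1; a_1 = 3/10; a_2 = 99/260; a_3 = 333/4160; a_4 = 3051/63232


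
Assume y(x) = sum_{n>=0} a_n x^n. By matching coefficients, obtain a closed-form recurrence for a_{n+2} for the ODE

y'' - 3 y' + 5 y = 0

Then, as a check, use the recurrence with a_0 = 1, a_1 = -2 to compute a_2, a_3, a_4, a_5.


Substitute y = sum_n a_n x^n.
y''(x) has coefficient (n+2)(n+1) a_{n+2} at x^n;
-3 y'(x) has coefficient -3 (n+1) a_{n+1} at x^n;
5 y(x) has coefficient 5 a_n at x^n.
Matching x^n: (n+2)(n+1) a_{n+2} - 3 (n+1) a_{n+1} + 5 a_n = 0.
Thus a_{n+2} = [3 (n+1) a_{n+1} - 5 a_n] / ((n+1)(n+2)).

Check with a_0 = 1, a_1 = -2 (apply the recurrence for n = 0, 1, 2, 3): a_0 = 1, a_1 = -2, a_2 = -11/2, a_3 = -23/6, a_4 = -7/12, a_5 = 73/120.

a_(n+2) = [3 (n+1) a_(n+1) - 5 a_n] / ((n+1)(n+2)); check: a_0 = 1, a_1 = -2, a_2 = -11/2, a_3 = -23/6, a_4 = -7/12, a_5 = 73/120


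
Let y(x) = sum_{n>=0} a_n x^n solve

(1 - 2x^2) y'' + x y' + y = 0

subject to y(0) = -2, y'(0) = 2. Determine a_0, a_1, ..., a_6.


Ansatz: y(x) = sum_{n>=0} a_n x^n, so y'(x) = sum_{n>=1} n a_n x^(n-1) and y''(x) = sum_{n>=2} n(n-1) a_n x^(n-2).
Substitute into P(x) y'' + Q(x) y' + R(x) y = 0 with P(x) = 1 - 2x^2, Q(x) = x, R(x) = 1, and match powers of x.
Initial conditions: a_0 = -2, a_1 = 2.
Setting the coefficient of each power of x to zero and solving order by order (substituting the coefficients already found):
  x^0: 2 a_2 + a_0 = 0  ->  2 a_2 = -a_0 = 2  ->  a_2 = 1
  x^1: 6 a_3 + 2 a_1 = 0  ->  6 a_3 = -2 a_1 = -4  ->  a_3 = -2/3
  x^2: 12 a_4 - a_2 = 0  ->  12 a_4 = a_2 = 1  ->  a_4 = 1/12
  x^3: 20 a_5 - 8 a_3 = 0  ->  20 a_5 = 8 a_3 = -16/3  ->  a_5 = -4/15
  x^4: 30 a_6 - 19 a_4 = 0  ->  30 a_6 = 19 a_4 = 19/12  ->  a_6 = 19/360
Truncated series: y(x) = -2 + 2 x + x^2 - (2/3) x^3 + (1/12) x^4 - (4/15) x^5 + (19/360) x^6 + O(x^7).

a_0 = -2; a_1 = 2; a_2 = 1; a_3 = -2/3; a_4 = 1/12; a_5 = -4/15; a_6 = 19/360


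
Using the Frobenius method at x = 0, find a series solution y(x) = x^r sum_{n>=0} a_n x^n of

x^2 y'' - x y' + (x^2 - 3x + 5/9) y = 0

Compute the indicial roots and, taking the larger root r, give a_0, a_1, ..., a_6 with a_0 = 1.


Write in Frobenius form y'' + (p(x)/x) y' + (q(x)/x^2) y = 0:
  p(x) = -1,  q(x) = x^2 - 3x + 5/9.
Indicial equation: r(r-1) + (-1) r + (5/9) = 0 -> roots r_1 = 5/3, r_2 = 1/3.
Take r = r_1 = 5/3. Let y(x) = x^r sum_{n>=0} a_n x^n with a_0 = 1.
Substitute y = x^r sum a_n x^n and match x^{r+n}. The recurrence is
  D(n) a_n - 3 a_{n-1} + 1 a_{n-2} = 0,  where D(n) = (r+n)(r+n-1) + (-1)(r+n) + (5/9).
  a_n = [3 a_{n-1} - 1 a_{n-2}] / D(n).
Since the indicial polynomial factors as (r - r_1)(r - r_2), D(n) = (r_1 + n - r_1)(r_1 + n - r_2) = n(n + 4/3).
Evaluating step by step (a_0 = 1):
  n = 1: D(1) = 1(1 + 4/3) = 7/3; numerator = 3(1) = 3; a_1 = (3)/(7/3) = 9/7
  n = 2: D(2) = 2(2 + 4/3) = 20/3; numerator = 3(9/7) - 1(1) = 20/7; a_2 = (20/7)/(20/3) = 3/7
  n = 3: D(3) = 3(3 + 4/3) = 13; numerator = 3(3/7) - 1(9/7) = 0; a_3 = (0)/(13) = 0
  n = 4: D(4) = 4(4 + 4/3) = 64/3; numerator = 3(0) - 1(3/7) = -3/7; a_4 = (-3/7)/(64/3) = -9/448
  n = 5: D(5) = 5(5 + 4/3) = 95/3; numerator = 3(-9/448) - 1(0) = -27/448; a_5 = (-27/448)/(95/3) = -81/42560
  n = 6: D(6) = 6(6 + 4/3) = 44; numerator = 3(-81/42560) - 1(-9/448) = 153/10640; a_6 = (153/10640)/(44) = 153/468160

r = 5/3; a_0 = 1; a_1 = 9/7; a_2 = 3/7; a_3 = 0; a_4 = -9/448; a_5 = -81/42560; a_6 = 153/468160


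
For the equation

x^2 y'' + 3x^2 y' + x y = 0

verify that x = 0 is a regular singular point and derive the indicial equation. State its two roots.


Divide by x^2 to reach normal form y'' + P_1(x) y' + P_2(x) y = 0 with P_1(x) = 3 and P_2(x) = 1/x.
x = 0 is a singular point because the y-coefficient 1/x has a pole at x = 0.
It is a regular singular point because x P_1(x) = p(x) = 3x and x^2 P_2(x) = q(x) = x are polynomials, hence analytic at x = 0.
p(0) = 0,  q(0) = 0.
Indicial equation: r(r-1) + p(0) r + q(0) = 0, i.e. r^2 + (p(0) - 1) r + q(0) = 0, i.e. r^2 - 1 r = 0.
Discriminant: (-1)^2 - 4(0) = 1, so r = (1 ± 1)/2.
Solving: r_1 = 1, r_2 = 0.

indicial: r^2 - 1 r = 0; roots r_1 = 1, r_2 = 0


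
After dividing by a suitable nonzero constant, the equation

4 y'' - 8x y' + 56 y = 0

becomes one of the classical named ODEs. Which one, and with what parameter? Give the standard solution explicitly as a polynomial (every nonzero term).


All three coefficients share the factor 4; dividing through by 4 gives  y'' - 2x y' + 14 y = 0.
This matches the Hermite equation y'' - 2x y' + 2n y = 0 with 2n = 14, so n = 7; the polynomial solution is H_7(x).
With y = sum_k a_k x^k, matching x^k gives (k+2)(k+1) a_{k+2} = 2(k - n) a_k = 2(k - 7) a_k. The right side vanishes at k = 7, so the series with the parity of 7 terminates at degree 7.
Standard normalization: leading coefficient of H_n is 2^n, so a_7 = 2^7 = 128. Work downward with a_k = (k+1)(k+2) a_{k+2} / (2(k - n)):
  a_5 = (6)(7)(128) / (2(5 - 7)) = 5376/(-4) = -1344
  a_3 = (4)(5)(-1344) / (2(3 - 7)) = -26880/(-8) = 3360
  a_1 = (2)(3)(3360) / (2(1 - 7)) = 20160/(-12) = -1680
Hence H_7(x) = 128 x^7 - 1344 x^5 + 3360 x^3 - 1680 x.

H_7(x); series = 128 x^7 - 1344 x^5 + 3360 x^3 - 1680 x


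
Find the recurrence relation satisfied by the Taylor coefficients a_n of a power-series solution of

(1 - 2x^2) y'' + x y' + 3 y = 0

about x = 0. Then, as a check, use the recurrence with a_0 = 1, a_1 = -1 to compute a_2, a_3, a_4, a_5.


Substitute y = sum_n a_n x^n.
(1 - 2 x^2) y'' contributes (n+2)(n+1) a_{n+2} - 2 n(n-1) a_n at x^n.
x y'(x) contributes n a_n at x^n.
3 y(x) contributes 3 a_n at x^n.
Matching x^n: (n+2)(n+1) a_{n+2} + (-2 n(n-1) + n + 3) a_n = 0.
Thus a_{n+2} = (2 n(n-1) - n - 3) / ((n+1)(n+2)) * a_n.

Check with a_0 = 1, a_1 = -1 (apply the recurrence for n = 0, 1, 2, 3): a_0 = 1, a_1 = -1, a_2 = -3/2, a_3 = 2/3, a_4 = 1/8, a_5 = 1/5.

a_(n+2) = (2 n(n-1) - n - 3) / ((n+1)(n+2)) * a_n; check: a_0 = 1, a_1 = -1, a_2 = -3/2, a_3 = 2/3, a_4 = 1/8, a_5 = 1/5


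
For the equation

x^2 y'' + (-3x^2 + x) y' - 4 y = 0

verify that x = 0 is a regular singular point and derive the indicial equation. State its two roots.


Divide by x^2 to reach normal form y'' + P_1(x) y' + P_2(x) y = 0 with P_1(x) = -3 + 1/x and P_2(x) = -4/x^2.
x = 0 is a singular point because the y'-coefficient -3 + 1/x has a pole at x = 0 and the y-coefficient -4/x^2 has a pole at x = 0.
It is a regular singular point because x P_1(x) = p(x) = 1 - 3x and x^2 P_2(x) = q(x) = -4 are polynomials, hence analytic at x = 0.
p(0) = 1,  q(0) = -4.
Indicial equation: r(r-1) + p(0) r + q(0) = 0, i.e. r^2 + (p(0) - 1) r + q(0) = 0, i.e. r^2 - 4 = 0.
Discriminant: (0)^2 - 4(-4) = 16, so r = (0 ± 4)/2.
Solving: r_1 = 2, r_2 = -2.

indicial: r^2 - 4 = 0; roots r_1 = 2, r_2 = -2


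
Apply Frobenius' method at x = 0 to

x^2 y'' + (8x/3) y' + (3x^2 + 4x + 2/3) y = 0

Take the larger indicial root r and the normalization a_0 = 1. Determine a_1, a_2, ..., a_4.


Write in Frobenius form y'' + (p(x)/x) y' + (q(x)/x^2) y = 0:
  p(x) = 8/3,  q(x) = 3x^2 + 4x + 2/3.
Indicial equation: r(r-1) + (8/3) r + (2/3) = 0 -> roots r_1 = -2/3, r_2 = -1.
Take r = r_1 = -2/3. Let y(x) = x^r sum_{n>=0} a_n x^n with a_0 = 1.
Substitute y = x^r sum a_n x^n and match x^{r+n}. The recurrence is
  D(n) a_n + 4 a_{n-1} + 3 a_{n-2} = 0,  where D(n) = (r+n)(r+n-1) + (8/3)(r+n) + (2/3).
  a_n = [-4 a_{n-1} - 3 a_{n-2}] / D(n).
Since the indicial polynomial factors as (r - r_1)(r - r_2), D(n) = (r_1 + n - r_1)(r_1 + n - r_2) = n(n + 1/3).
Evaluating step by step (a_0 = 1):
  n = 1: D(1) = 1(1 + 1/3) = 4/3; numerator = -4(1) = -4; a_1 = (-4)/(4/3) = -3
  n = 2: D(2) = 2(2 + 1/3) = 14/3; numerator = -4(-3) - 3(1) = 9; a_2 = (9)/(14/3) = 27/14
  n = 3: D(3) = 3(3 + 1/3) = 10; numerator = -4(27/14) - 3(-3) = 9/7; a_3 = (9/7)/(10) = 9/70
  n = 4: D(4) = 4(4 + 1/3) = 52/3; numerator = -4(9/70) - 3(27/14) = -63/10; a_4 = (-63/10)/(52/3) = -189/520

r = -2/3; a_0 = 1; a_1 = -3; a_2 = 27/14; a_3 = 9/70; a_4 = -189/520


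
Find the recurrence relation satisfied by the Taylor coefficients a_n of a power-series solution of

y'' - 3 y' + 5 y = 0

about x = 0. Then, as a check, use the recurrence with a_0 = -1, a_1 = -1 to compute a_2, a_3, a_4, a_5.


Substitute y = sum_n a_n x^n.
y''(x) has coefficient (n+2)(n+1) a_{n+2} at x^n;
-3 y'(x) has coefficient -3 (n+1) a_{n+1} at x^n;
5 y(x) has coefficient 5 a_n at x^n.
Matching x^n: (n+2)(n+1) a_{n+2} - 3 (n+1) a_{n+1} + 5 a_n = 0.
Thus a_{n+2} = [3 (n+1) a_{n+1} - 5 a_n] / ((n+1)(n+2)).

Check with a_0 = -1, a_1 = -1 (apply the recurrence for n = 0, 1, 2, 3): a_0 = -1, a_1 = -1, a_2 = 1, a_3 = 11/6, a_4 = 23/24, a_5 = 7/60.

a_(n+2) = [3 (n+1) a_(n+1) - 5 a_n] / ((n+1)(n+2)); check: a_0 = -1, a_1 = -1, a_2 = 1, a_3 = 11/6, a_4 = 23/24, a_5 = 7/60


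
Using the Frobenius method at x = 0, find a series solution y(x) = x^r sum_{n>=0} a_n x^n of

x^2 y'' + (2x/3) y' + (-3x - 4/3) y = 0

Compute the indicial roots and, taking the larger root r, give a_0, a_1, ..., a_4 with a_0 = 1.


Write in Frobenius form y'' + (p(x)/x) y' + (q(x)/x^2) y = 0:
  p(x) = 2/3,  q(x) = -3x - 4/3.
Indicial equation: r(r-1) + (2/3) r + (-4/3) = 0 -> roots r_1 = 4/3, r_2 = -1.
Take r = r_1 = 4/3. Let y(x) = x^r sum_{n>=0} a_n x^n with a_0 = 1.
Substitute y = x^r sum a_n x^n and match x^{r+n}. The recurrence is
  D(n) a_n - 3 a_{n-1} = 0,  where D(n) = (r+n)(r+n-1) + (2/3)(r+n) + (-4/3).
  a_n = 3 / D(n) * a_{n-1}.
Since the indicial polynomial factors as (r - r_1)(r - r_2), D(n) = (r_1 + n - r_1)(r_1 + n - r_2) = n(n + 7/3).
Evaluating step by step (a_0 = 1):
  n = 1: D(1) = 1(1 + 7/3) = 10/3; numerator = 3(1) = 3; a_1 = (3)/(10/3) = 9/10
  n = 2: D(2) = 2(2 + 7/3) = 26/3; numerator = 3(9/10) = 27/10; a_2 = (27/10)/(26/3) = 81/260
  n = 3: D(3) = 3(3 + 7/3) = 16; numerator = 3(81/260) = 243/260; a_3 = (243/260)/(16) = 243/4160
  n = 4: D(4) = 4(4 + 7/3) = 76/3; numerator = 3(243/4160) = 729/4160; a_4 = (729/4160)/(76/3) = 2187/316160

r = 4/3; a_0 = 1; a_1 = 9/10; a_2 = 81/260; a_3 = 243/4160; a_4 = 2187/316160


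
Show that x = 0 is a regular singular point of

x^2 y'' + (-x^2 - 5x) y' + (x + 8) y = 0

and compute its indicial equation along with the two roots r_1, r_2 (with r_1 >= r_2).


Divide by x^2 to reach normal form y'' + P_1(x) y' + P_2(x) y = 0 with P_1(x) = -1 - 5/x and P_2(x) = 1/x + 8/x^2.
x = 0 is a singular point because the y'-coefficient -1 - 5/x has a pole at x = 0 and the y-coefficient 1/x + 8/x^2 has a pole at x = 0.
It is a regular singular point because x P_1(x) = p(x) = -x - 5 and x^2 P_2(x) = q(x) = x + 8 are polynomials, hence analytic at x = 0.
p(0) = -5,  q(0) = 8.
Indicial equation: r(r-1) + p(0) r + q(0) = 0, i.e. r^2 + (p(0) - 1) r + q(0) = 0, i.e. r^2 - 6 r + 8 = 0.
Discriminant: (-6)^2 - 4(8) = 4, so r = (6 ± 2)/2.
Solving: r_1 = 4, r_2 = 2.

indicial: r^2 - 6 r + 8 = 0; roots r_1 = 4, r_2 = 2


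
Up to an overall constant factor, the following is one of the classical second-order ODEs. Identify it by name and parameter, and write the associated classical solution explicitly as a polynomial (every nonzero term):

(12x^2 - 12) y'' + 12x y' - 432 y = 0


All three coefficients share the factor -12; dividing through by -12 gives  (1 - x^2) y'' - x y' + 36 y = 0.
This matches the Chebyshev equation (1 - x^2) y'' - x y' + n^2 y = 0 (note the -x y' term, not -2x y') with n^2 = 36, so n = 6; the polynomial solution is T_6(x).
With y = sum_k a_k x^k, matching x^k gives (k+2)(k+1) a_{k+2} = (k^2 - n^2) a_k = (k - 6)(k + 6) a_k. The right side vanishes at k = 6, so the series with the parity of 6 terminates at degree 6.
Standard normalization: leading coefficient of T_n is 2^(n-1), so a_6 = 2^5 = 32. Work downward with a_k = (k+1)(k+2) a_{k+2} / ((k - 6)(k + 6)):
  a_4 = (5)(6)(32) / ((4 - 6)(4 + 6)) = 960/(-20) = -48
  a_2 = (3)(4)(-48) / ((2 - 6)(2 + 6)) = -576/(-32) = 18
  a_0 = (1)(2)(18) / ((0 - 6)(0 + 6)) = 36/(-36) = -1
Hence T_6(x) = 32 x^6 - 48 x^4 + 18 x^2 - 1.

T_6(x); series = 32 x^6 - 48 x^4 + 18 x^2 - 1


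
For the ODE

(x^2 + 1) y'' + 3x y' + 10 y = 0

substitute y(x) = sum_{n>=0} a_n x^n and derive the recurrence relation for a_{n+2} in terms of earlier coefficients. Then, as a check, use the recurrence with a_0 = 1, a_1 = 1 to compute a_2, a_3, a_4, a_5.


Substitute y = sum_n a_n x^n.
(1 + 1 x^2) y'' contributes (n+2)(n+1) a_{n+2} + n(n-1) a_n at x^n.
3 x y'(x) contributes 3 n a_n at x^n.
10 y(x) contributes 10 a_n at x^n.
Matching x^n: (n+2)(n+1) a_{n+2} + (n(n-1) + 3 n + 10) a_n = 0.
Thus a_{n+2} = (-n(n-1) - 3 n - 10) / ((n+1)(n+2)) * a_n.

Check with a_0 = 1, a_1 = 1 (apply the recurrence for n = 0, 1, 2, 3): a_0 = 1, a_1 = 1, a_2 = -5, a_3 = -13/6, a_4 = 15/2, a_5 = 65/24.

a_(n+2) = (-n(n-1) - 3 n - 10) / ((n+1)(n+2)) * a_n; check: a_0 = 1, a_1 = 1, a_2 = -5, a_3 = -13/6, a_4 = 15/2, a_5 = 65/24


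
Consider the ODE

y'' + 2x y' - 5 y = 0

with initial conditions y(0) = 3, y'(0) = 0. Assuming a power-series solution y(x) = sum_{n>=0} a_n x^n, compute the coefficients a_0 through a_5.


Ansatz: y(x) = sum_{n>=0} a_n x^n, so y'(x) = sum_{n>=1} n a_n x^(n-1) and y''(x) = sum_{n>=2} n(n-1) a_n x^(n-2).
Substitute into P(x) y'' + Q(x) y' + R(x) y = 0 with P(x) = 1, Q(x) = 2x, R(x) = -5, and match powers of x.
Initial conditions: a_0 = 3, a_1 = 0.
Setting the coefficient of each power of x to zero and solving order by order (substituting the coefficients already found):
  x^0: 2 a_2 - 5 a_0 = 0  ->  2 a_2 = 5 a_0 = 15  ->  a_2 = 15/2
  x^1: 6 a_3 - 3 a_1 = 0  ->  6 a_3 = 3 a_1 = 0  ->  a_3 = 0
  x^2: 12 a_4 - a_2 = 0  ->  12 a_4 = a_2 = 15/2  ->  a_4 = 5/8
  x^3: 20 a_5 + a_3 = 0  ->  20 a_5 = -a_3 = 0  ->  a_5 = 0
Truncated series: y(x) = 3 + (15/2) x^2 + (5/8) x^4 + O(x^6).

a_0 = 3; a_1 = 0; a_2 = 15/2; a_3 = 0; a_4 = 5/8; a_5 = 0


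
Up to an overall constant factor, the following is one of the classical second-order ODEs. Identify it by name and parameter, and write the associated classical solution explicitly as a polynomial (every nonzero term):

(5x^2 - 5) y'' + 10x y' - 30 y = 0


All three coefficients share the factor -5; dividing through by -5 gives  (1 - x^2) y'' - 2x y' + 6 y = 0.
This matches the Legendre equation (1 - x^2) y'' - 2x y' + n(n+1) y = 0 (note the -2x y' term) with n(n+1) = 6, so n = 2; the polynomial solution is P_2(x).
With y = sum_k a_k x^k, matching x^k gives (k+2)(k+1) a_{k+2} = [k(k+1) - n(n+1)] a_k = (k - 2)(k + 3) a_k. The right side vanishes at k = 2, so the series with the parity of 2 terminates at degree 2.
Standard normalization (P_n(1) = 1): leading coefficient (2n)!/(2^n (n!)^2) = 24/(4*4) = 3/2, so a_2 = 3/2. Work downward with a_k = (k+1)(k+2) a_{k+2} / ((k - 2)(k + 3)):
  a_0 = (1)(2)(3/2) / ((0 - 2)(0 + 3)) = 3/(-6) = -1/2
Hence P_2(x) = 3 x^2/2 - 1/2.

P_2(x); series = 3 x^2/2 - 1/2


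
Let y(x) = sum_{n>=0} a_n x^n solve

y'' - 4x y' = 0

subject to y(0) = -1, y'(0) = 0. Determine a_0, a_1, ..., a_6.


Ansatz: y(x) = sum_{n>=0} a_n x^n, so y'(x) = sum_{n>=1} n a_n x^(n-1) and y''(x) = sum_{n>=2} n(n-1) a_n x^(n-2).
Substitute into P(x) y'' + Q(x) y' + R(x) y = 0 with P(x) = 1, Q(x) = -4x, R(x) = 0, and match powers of x.
Initial conditions: a_0 = -1, a_1 = 0.
Setting the coefficient of each power of x to zero and solving order by order (substituting the coefficients already found):
  x^0: 2 a_2 = 0  ->  a_2 = 0
  x^1: 6 a_3 - 4 a_1 = 0  ->  6 a_3 = 4 a_1 = 0  ->  a_3 = 0
  x^2: 12 a_4 - 8 a_2 = 0  ->  12 a_4 = 8 a_2 = 0  ->  a_4 = 0
  x^3: 20 a_5 - 12 a_3 = 0  ->  20 a_5 = 12 a_3 = 0  ->  a_5 = 0
  x^4: 30 a_6 - 16 a_4 = 0  ->  30 a_6 = 16 a_4 = 0  ->  a_6 = 0
Truncated series: y(x) = -1 + O(x^7).

a_0 = -1; a_1 = 0; a_2 = 0; a_3 = 0; a_4 = 0; a_5 = 0; a_6 = 0
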